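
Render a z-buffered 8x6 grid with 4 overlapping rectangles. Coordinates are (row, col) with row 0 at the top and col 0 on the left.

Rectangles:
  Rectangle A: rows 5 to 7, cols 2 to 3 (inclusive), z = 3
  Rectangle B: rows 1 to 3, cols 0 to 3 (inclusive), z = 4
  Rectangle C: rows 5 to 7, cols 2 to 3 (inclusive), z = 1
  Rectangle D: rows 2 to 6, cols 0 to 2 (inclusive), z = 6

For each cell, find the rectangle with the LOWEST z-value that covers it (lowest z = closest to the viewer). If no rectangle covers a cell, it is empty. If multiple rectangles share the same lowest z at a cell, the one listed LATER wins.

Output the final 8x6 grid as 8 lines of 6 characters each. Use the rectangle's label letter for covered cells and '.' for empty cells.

......
BBBB..
BBBB..
BBBB..
DDD...
DDCC..
DDCC..
..CC..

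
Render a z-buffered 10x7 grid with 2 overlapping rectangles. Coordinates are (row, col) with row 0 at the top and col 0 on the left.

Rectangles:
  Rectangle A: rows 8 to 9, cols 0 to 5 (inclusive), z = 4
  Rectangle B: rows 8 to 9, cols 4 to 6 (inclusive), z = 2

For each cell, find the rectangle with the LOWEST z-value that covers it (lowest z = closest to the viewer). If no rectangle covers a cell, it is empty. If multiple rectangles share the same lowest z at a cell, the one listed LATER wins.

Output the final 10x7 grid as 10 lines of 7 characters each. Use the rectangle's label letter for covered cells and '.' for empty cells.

.......
.......
.......
.......
.......
.......
.......
.......
AAAABBB
AAAABBB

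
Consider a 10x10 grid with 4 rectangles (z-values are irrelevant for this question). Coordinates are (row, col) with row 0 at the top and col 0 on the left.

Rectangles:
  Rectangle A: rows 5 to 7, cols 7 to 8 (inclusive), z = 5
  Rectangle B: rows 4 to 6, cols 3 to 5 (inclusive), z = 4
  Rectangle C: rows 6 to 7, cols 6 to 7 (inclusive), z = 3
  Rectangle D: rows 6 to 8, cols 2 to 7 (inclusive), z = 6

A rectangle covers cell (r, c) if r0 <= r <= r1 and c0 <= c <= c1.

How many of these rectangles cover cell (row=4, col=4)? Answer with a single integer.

Check cell (4,4):
  A: rows 5-7 cols 7-8 -> outside (row miss)
  B: rows 4-6 cols 3-5 -> covers
  C: rows 6-7 cols 6-7 -> outside (row miss)
  D: rows 6-8 cols 2-7 -> outside (row miss)
Count covering = 1

Answer: 1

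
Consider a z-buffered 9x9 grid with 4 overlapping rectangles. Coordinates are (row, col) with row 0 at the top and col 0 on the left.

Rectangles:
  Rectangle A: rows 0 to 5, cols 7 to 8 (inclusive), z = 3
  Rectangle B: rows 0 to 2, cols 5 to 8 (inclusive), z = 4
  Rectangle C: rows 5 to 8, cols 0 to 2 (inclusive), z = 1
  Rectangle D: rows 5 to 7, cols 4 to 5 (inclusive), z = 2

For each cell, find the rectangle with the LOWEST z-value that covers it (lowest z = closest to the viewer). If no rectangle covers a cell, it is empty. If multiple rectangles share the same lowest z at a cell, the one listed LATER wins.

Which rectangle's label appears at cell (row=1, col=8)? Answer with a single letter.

Answer: A

Derivation:
Check cell (1,8):
  A: rows 0-5 cols 7-8 z=3 -> covers; best now A (z=3)
  B: rows 0-2 cols 5-8 z=4 -> covers; best now A (z=3)
  C: rows 5-8 cols 0-2 -> outside (row miss)
  D: rows 5-7 cols 4-5 -> outside (row miss)
Winner: A at z=3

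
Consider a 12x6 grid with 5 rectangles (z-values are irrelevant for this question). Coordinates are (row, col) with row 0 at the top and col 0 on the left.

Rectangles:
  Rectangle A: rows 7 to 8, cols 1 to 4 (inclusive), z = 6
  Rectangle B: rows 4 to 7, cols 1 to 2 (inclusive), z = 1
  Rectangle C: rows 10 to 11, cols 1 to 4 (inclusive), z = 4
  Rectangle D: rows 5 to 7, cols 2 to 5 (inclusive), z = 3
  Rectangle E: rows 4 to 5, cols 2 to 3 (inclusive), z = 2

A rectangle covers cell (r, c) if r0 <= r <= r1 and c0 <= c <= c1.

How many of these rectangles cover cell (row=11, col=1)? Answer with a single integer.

Answer: 1

Derivation:
Check cell (11,1):
  A: rows 7-8 cols 1-4 -> outside (row miss)
  B: rows 4-7 cols 1-2 -> outside (row miss)
  C: rows 10-11 cols 1-4 -> covers
  D: rows 5-7 cols 2-5 -> outside (row miss)
  E: rows 4-5 cols 2-3 -> outside (row miss)
Count covering = 1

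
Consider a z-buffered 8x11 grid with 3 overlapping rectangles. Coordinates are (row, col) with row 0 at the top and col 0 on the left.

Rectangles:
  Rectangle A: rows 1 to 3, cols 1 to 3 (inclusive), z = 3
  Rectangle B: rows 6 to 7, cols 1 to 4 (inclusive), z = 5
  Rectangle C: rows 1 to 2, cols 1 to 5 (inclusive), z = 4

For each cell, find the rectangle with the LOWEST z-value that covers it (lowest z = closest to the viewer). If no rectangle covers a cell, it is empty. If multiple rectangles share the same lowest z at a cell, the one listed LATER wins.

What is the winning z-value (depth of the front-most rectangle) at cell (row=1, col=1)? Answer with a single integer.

Answer: 3

Derivation:
Check cell (1,1):
  A: rows 1-3 cols 1-3 z=3 -> covers; best now A (z=3)
  B: rows 6-7 cols 1-4 -> outside (row miss)
  C: rows 1-2 cols 1-5 z=4 -> covers; best now A (z=3)
Winner: A at z=3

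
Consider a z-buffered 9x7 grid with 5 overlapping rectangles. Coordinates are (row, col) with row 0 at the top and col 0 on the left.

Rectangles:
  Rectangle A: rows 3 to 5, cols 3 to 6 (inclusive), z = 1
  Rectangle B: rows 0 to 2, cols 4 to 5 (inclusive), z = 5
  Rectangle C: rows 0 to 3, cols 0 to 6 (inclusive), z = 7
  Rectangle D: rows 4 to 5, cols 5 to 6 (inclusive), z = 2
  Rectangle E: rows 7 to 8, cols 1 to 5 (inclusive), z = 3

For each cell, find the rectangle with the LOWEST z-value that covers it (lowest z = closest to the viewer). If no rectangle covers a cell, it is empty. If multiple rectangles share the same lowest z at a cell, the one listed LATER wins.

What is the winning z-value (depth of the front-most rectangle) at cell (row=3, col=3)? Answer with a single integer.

Check cell (3,3):
  A: rows 3-5 cols 3-6 z=1 -> covers; best now A (z=1)
  B: rows 0-2 cols 4-5 -> outside (row miss)
  C: rows 0-3 cols 0-6 z=7 -> covers; best now A (z=1)
  D: rows 4-5 cols 5-6 -> outside (row miss)
  E: rows 7-8 cols 1-5 -> outside (row miss)
Winner: A at z=1

Answer: 1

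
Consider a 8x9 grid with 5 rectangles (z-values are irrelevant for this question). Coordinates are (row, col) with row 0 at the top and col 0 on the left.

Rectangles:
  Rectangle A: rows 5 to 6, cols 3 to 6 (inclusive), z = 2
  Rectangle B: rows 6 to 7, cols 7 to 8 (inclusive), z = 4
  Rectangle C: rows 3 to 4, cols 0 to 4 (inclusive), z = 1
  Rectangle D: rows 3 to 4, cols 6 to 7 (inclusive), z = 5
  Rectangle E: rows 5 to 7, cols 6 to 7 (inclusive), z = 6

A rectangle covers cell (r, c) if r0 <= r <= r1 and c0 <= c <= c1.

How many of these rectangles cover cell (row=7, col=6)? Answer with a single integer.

Answer: 1

Derivation:
Check cell (7,6):
  A: rows 5-6 cols 3-6 -> outside (row miss)
  B: rows 6-7 cols 7-8 -> outside (col miss)
  C: rows 3-4 cols 0-4 -> outside (row miss)
  D: rows 3-4 cols 6-7 -> outside (row miss)
  E: rows 5-7 cols 6-7 -> covers
Count covering = 1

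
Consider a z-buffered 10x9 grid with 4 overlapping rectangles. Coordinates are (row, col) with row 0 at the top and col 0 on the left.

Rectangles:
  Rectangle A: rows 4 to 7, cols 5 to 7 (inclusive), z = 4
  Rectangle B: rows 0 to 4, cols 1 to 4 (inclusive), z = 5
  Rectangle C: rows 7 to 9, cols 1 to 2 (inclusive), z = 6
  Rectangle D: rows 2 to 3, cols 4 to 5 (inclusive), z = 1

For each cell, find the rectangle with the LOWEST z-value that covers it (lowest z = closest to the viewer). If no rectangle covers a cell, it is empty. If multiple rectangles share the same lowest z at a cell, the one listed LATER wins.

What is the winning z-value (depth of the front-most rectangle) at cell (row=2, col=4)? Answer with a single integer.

Answer: 1

Derivation:
Check cell (2,4):
  A: rows 4-7 cols 5-7 -> outside (row miss)
  B: rows 0-4 cols 1-4 z=5 -> covers; best now B (z=5)
  C: rows 7-9 cols 1-2 -> outside (row miss)
  D: rows 2-3 cols 4-5 z=1 -> covers; best now D (z=1)
Winner: D at z=1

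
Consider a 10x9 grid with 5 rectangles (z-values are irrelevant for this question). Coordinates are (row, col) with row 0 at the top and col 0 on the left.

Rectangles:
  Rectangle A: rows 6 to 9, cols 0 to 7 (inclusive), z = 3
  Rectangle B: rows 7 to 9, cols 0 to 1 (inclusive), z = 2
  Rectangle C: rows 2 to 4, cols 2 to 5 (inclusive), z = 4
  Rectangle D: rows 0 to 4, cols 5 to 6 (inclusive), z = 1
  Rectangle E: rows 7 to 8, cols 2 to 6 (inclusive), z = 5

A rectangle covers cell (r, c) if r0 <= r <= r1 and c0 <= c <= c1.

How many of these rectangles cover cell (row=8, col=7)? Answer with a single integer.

Check cell (8,7):
  A: rows 6-9 cols 0-7 -> covers
  B: rows 7-9 cols 0-1 -> outside (col miss)
  C: rows 2-4 cols 2-5 -> outside (row miss)
  D: rows 0-4 cols 5-6 -> outside (row miss)
  E: rows 7-8 cols 2-6 -> outside (col miss)
Count covering = 1

Answer: 1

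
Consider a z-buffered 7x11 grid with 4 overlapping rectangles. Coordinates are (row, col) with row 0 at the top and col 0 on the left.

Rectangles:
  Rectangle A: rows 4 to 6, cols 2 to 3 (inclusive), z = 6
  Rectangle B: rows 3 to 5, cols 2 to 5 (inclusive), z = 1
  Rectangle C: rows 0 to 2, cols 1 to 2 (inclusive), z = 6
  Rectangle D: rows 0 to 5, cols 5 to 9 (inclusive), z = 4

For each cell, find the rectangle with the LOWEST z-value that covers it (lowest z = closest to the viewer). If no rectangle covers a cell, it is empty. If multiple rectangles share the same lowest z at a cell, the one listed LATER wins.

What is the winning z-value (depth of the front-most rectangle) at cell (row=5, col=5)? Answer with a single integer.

Answer: 1

Derivation:
Check cell (5,5):
  A: rows 4-6 cols 2-3 -> outside (col miss)
  B: rows 3-5 cols 2-5 z=1 -> covers; best now B (z=1)
  C: rows 0-2 cols 1-2 -> outside (row miss)
  D: rows 0-5 cols 5-9 z=4 -> covers; best now B (z=1)
Winner: B at z=1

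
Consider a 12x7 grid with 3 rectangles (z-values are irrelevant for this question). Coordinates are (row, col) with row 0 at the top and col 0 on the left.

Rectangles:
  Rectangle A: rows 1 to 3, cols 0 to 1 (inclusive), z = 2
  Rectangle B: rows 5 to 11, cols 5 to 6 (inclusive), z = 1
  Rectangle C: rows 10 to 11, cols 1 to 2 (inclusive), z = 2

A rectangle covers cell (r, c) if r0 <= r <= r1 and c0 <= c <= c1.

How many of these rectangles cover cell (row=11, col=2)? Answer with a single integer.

Check cell (11,2):
  A: rows 1-3 cols 0-1 -> outside (row miss)
  B: rows 5-11 cols 5-6 -> outside (col miss)
  C: rows 10-11 cols 1-2 -> covers
Count covering = 1

Answer: 1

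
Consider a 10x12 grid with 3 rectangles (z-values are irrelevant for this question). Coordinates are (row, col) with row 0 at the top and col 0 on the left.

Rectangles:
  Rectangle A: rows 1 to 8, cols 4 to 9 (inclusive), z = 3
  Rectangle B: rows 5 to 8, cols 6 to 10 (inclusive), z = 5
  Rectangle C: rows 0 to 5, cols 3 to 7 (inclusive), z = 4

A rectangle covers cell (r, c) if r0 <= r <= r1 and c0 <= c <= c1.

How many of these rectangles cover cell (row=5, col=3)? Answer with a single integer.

Answer: 1

Derivation:
Check cell (5,3):
  A: rows 1-8 cols 4-9 -> outside (col miss)
  B: rows 5-8 cols 6-10 -> outside (col miss)
  C: rows 0-5 cols 3-7 -> covers
Count covering = 1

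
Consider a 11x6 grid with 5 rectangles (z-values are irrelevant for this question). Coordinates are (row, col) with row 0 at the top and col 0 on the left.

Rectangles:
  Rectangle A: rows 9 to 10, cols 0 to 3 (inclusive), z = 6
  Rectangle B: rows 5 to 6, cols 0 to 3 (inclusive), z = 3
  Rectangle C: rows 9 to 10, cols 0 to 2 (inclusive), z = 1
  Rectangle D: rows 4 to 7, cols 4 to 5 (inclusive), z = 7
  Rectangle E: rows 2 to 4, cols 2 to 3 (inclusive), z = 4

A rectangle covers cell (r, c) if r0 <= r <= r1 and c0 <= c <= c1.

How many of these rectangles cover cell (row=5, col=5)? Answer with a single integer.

Check cell (5,5):
  A: rows 9-10 cols 0-3 -> outside (row miss)
  B: rows 5-6 cols 0-3 -> outside (col miss)
  C: rows 9-10 cols 0-2 -> outside (row miss)
  D: rows 4-7 cols 4-5 -> covers
  E: rows 2-4 cols 2-3 -> outside (row miss)
Count covering = 1

Answer: 1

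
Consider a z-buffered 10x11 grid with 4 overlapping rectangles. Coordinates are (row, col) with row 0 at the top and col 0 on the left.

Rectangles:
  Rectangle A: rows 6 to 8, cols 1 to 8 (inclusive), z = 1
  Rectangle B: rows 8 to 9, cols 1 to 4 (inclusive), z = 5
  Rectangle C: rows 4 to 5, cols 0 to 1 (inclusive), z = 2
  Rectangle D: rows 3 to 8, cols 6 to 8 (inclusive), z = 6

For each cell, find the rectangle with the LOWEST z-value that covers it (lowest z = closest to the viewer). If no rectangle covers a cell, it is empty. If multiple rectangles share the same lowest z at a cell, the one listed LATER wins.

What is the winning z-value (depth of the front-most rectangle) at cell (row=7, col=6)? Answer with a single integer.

Check cell (7,6):
  A: rows 6-8 cols 1-8 z=1 -> covers; best now A (z=1)
  B: rows 8-9 cols 1-4 -> outside (row miss)
  C: rows 4-5 cols 0-1 -> outside (row miss)
  D: rows 3-8 cols 6-8 z=6 -> covers; best now A (z=1)
Winner: A at z=1

Answer: 1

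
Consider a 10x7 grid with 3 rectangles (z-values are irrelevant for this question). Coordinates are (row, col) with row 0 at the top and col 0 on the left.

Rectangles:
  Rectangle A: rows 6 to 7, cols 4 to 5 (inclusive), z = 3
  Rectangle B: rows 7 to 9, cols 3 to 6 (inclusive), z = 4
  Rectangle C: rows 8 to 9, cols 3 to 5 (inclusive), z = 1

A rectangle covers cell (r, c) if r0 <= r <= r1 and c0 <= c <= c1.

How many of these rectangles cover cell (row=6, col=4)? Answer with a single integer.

Answer: 1

Derivation:
Check cell (6,4):
  A: rows 6-7 cols 4-5 -> covers
  B: rows 7-9 cols 3-6 -> outside (row miss)
  C: rows 8-9 cols 3-5 -> outside (row miss)
Count covering = 1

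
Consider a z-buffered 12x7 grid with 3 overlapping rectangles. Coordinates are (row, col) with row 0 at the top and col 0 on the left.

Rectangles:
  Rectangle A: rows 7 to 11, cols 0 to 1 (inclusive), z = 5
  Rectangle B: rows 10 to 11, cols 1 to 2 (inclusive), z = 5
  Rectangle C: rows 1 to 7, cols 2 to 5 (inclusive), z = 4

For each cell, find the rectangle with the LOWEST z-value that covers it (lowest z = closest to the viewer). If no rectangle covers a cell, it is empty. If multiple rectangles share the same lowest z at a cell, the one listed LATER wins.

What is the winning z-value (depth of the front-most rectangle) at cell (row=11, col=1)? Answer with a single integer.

Check cell (11,1):
  A: rows 7-11 cols 0-1 z=5 -> covers; best now A (z=5)
  B: rows 10-11 cols 1-2 z=5 -> covers; best now B (z=5)
  C: rows 1-7 cols 2-5 -> outside (row miss)
Winner: B at z=5

Answer: 5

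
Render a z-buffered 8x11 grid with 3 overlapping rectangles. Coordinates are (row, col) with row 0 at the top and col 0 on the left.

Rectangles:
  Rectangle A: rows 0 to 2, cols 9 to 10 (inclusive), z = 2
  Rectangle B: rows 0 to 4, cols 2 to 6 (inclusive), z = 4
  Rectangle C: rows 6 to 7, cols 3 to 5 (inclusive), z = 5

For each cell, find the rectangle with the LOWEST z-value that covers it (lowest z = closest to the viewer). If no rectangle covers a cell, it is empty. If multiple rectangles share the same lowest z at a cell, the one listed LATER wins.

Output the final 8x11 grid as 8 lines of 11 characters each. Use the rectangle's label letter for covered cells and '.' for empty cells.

..BBBBB..AA
..BBBBB..AA
..BBBBB..AA
..BBBBB....
..BBBBB....
...........
...CCC.....
...CCC.....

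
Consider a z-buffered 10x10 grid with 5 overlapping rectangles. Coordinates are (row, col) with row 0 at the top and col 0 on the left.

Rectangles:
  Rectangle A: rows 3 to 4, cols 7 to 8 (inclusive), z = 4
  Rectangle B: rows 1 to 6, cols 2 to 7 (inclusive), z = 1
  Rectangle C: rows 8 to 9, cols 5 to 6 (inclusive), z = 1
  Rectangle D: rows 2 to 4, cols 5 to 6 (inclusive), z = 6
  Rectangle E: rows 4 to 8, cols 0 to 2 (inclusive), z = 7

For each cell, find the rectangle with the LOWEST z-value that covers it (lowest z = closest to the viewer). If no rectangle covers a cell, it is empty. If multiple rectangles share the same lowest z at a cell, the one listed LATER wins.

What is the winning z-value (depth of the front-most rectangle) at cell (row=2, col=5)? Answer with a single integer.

Answer: 1

Derivation:
Check cell (2,5):
  A: rows 3-4 cols 7-8 -> outside (row miss)
  B: rows 1-6 cols 2-7 z=1 -> covers; best now B (z=1)
  C: rows 8-9 cols 5-6 -> outside (row miss)
  D: rows 2-4 cols 5-6 z=6 -> covers; best now B (z=1)
  E: rows 4-8 cols 0-2 -> outside (row miss)
Winner: B at z=1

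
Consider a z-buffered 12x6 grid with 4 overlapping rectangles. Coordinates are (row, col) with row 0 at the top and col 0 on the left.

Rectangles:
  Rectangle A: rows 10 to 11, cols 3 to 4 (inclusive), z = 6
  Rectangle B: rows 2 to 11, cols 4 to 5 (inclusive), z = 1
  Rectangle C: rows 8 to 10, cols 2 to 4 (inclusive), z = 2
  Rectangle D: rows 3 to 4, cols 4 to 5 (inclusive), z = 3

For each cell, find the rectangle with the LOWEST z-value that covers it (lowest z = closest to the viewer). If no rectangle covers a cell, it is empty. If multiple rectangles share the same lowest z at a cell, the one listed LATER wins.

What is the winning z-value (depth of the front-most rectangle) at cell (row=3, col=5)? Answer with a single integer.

Answer: 1

Derivation:
Check cell (3,5):
  A: rows 10-11 cols 3-4 -> outside (row miss)
  B: rows 2-11 cols 4-5 z=1 -> covers; best now B (z=1)
  C: rows 8-10 cols 2-4 -> outside (row miss)
  D: rows 3-4 cols 4-5 z=3 -> covers; best now B (z=1)
Winner: B at z=1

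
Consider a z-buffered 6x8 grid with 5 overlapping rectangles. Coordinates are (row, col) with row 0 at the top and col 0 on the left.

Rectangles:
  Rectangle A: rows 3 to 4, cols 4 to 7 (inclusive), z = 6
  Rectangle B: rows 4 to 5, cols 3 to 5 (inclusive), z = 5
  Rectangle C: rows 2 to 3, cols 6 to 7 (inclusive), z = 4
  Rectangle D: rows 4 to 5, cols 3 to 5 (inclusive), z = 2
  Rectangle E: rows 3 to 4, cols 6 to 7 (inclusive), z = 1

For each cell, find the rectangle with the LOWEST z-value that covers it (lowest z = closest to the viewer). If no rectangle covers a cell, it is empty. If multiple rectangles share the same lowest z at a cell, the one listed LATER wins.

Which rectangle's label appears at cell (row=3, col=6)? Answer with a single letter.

Answer: E

Derivation:
Check cell (3,6):
  A: rows 3-4 cols 4-7 z=6 -> covers; best now A (z=6)
  B: rows 4-5 cols 3-5 -> outside (row miss)
  C: rows 2-3 cols 6-7 z=4 -> covers; best now C (z=4)
  D: rows 4-5 cols 3-5 -> outside (row miss)
  E: rows 3-4 cols 6-7 z=1 -> covers; best now E (z=1)
Winner: E at z=1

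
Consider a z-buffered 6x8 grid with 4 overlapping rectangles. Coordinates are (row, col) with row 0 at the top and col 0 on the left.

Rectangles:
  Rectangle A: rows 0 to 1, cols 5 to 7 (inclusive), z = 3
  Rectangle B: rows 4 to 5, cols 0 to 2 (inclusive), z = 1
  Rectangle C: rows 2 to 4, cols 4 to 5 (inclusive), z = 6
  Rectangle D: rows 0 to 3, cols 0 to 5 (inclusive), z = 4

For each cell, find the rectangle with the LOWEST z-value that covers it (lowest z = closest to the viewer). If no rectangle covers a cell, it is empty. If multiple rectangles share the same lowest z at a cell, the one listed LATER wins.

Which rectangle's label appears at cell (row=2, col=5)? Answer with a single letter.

Check cell (2,5):
  A: rows 0-1 cols 5-7 -> outside (row miss)
  B: rows 4-5 cols 0-2 -> outside (row miss)
  C: rows 2-4 cols 4-5 z=6 -> covers; best now C (z=6)
  D: rows 0-3 cols 0-5 z=4 -> covers; best now D (z=4)
Winner: D at z=4

Answer: D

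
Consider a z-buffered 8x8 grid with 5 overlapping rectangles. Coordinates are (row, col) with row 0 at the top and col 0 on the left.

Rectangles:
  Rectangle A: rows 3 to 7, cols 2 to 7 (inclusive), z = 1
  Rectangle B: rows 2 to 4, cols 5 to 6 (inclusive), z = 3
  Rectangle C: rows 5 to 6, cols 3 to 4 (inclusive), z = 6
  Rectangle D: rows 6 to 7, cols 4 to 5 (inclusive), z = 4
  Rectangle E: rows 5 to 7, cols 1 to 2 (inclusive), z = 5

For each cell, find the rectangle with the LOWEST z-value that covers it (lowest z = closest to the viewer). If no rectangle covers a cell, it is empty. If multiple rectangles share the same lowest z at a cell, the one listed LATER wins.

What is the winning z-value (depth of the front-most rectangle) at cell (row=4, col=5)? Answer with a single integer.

Check cell (4,5):
  A: rows 3-7 cols 2-7 z=1 -> covers; best now A (z=1)
  B: rows 2-4 cols 5-6 z=3 -> covers; best now A (z=1)
  C: rows 5-6 cols 3-4 -> outside (row miss)
  D: rows 6-7 cols 4-5 -> outside (row miss)
  E: rows 5-7 cols 1-2 -> outside (row miss)
Winner: A at z=1

Answer: 1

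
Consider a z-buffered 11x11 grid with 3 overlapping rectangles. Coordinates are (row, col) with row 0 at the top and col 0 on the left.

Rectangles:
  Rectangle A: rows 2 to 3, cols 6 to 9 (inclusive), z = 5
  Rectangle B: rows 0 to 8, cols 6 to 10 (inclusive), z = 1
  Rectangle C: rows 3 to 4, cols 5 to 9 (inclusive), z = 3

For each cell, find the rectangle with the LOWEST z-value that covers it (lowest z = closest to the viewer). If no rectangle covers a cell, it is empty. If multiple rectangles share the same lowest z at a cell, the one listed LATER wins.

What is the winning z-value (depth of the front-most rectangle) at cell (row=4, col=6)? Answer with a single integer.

Check cell (4,6):
  A: rows 2-3 cols 6-9 -> outside (row miss)
  B: rows 0-8 cols 6-10 z=1 -> covers; best now B (z=1)
  C: rows 3-4 cols 5-9 z=3 -> covers; best now B (z=1)
Winner: B at z=1

Answer: 1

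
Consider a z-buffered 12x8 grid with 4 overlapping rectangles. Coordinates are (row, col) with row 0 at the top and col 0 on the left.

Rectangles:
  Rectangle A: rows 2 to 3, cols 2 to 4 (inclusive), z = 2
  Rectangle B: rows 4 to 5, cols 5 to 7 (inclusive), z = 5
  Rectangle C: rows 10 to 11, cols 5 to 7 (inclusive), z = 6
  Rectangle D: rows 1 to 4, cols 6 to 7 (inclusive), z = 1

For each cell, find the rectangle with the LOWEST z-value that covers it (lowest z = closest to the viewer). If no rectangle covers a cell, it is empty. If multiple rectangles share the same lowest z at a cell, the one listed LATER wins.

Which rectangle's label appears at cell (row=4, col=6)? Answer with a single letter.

Answer: D

Derivation:
Check cell (4,6):
  A: rows 2-3 cols 2-4 -> outside (row miss)
  B: rows 4-5 cols 5-7 z=5 -> covers; best now B (z=5)
  C: rows 10-11 cols 5-7 -> outside (row miss)
  D: rows 1-4 cols 6-7 z=1 -> covers; best now D (z=1)
Winner: D at z=1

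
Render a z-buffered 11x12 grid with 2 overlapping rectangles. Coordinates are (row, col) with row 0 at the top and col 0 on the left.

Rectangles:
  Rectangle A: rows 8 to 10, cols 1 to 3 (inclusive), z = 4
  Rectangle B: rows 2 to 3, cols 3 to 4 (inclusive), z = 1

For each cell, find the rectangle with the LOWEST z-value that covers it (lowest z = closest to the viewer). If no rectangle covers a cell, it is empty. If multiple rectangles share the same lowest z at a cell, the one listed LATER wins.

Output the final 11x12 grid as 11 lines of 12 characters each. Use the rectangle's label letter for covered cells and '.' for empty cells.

............
............
...BB.......
...BB.......
............
............
............
............
.AAA........
.AAA........
.AAA........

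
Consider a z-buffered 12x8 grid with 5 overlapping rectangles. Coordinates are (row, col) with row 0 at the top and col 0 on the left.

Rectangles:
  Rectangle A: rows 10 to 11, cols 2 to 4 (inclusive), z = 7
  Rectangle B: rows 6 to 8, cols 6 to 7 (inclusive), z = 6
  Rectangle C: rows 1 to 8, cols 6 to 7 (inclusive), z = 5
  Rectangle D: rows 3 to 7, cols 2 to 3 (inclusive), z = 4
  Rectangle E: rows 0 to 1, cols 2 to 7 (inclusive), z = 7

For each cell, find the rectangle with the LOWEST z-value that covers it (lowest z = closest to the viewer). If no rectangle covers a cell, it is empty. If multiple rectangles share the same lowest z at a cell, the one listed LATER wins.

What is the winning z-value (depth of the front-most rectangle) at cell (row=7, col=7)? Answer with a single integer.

Check cell (7,7):
  A: rows 10-11 cols 2-4 -> outside (row miss)
  B: rows 6-8 cols 6-7 z=6 -> covers; best now B (z=6)
  C: rows 1-8 cols 6-7 z=5 -> covers; best now C (z=5)
  D: rows 3-7 cols 2-3 -> outside (col miss)
  E: rows 0-1 cols 2-7 -> outside (row miss)
Winner: C at z=5

Answer: 5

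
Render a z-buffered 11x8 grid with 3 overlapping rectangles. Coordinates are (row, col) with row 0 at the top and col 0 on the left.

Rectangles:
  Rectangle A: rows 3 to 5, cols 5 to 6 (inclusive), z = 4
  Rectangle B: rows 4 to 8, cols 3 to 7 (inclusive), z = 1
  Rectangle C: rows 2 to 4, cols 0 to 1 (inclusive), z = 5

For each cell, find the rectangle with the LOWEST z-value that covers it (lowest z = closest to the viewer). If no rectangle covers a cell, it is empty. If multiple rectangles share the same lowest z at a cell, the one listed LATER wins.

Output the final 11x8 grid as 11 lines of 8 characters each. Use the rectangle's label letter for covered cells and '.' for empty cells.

........
........
CC......
CC...AA.
CC.BBBBB
...BBBBB
...BBBBB
...BBBBB
...BBBBB
........
........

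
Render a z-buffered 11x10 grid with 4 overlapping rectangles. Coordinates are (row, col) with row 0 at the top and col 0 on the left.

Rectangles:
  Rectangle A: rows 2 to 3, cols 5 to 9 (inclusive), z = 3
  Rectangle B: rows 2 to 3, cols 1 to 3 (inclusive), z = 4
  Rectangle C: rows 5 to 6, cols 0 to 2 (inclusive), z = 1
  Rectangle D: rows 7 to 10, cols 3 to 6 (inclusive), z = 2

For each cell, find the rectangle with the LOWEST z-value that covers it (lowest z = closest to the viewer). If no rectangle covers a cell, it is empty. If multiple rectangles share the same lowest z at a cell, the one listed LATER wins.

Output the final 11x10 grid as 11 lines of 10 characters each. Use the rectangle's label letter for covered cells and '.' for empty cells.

..........
..........
.BBB.AAAAA
.BBB.AAAAA
..........
CCC.......
CCC.......
...DDDD...
...DDDD...
...DDDD...
...DDDD...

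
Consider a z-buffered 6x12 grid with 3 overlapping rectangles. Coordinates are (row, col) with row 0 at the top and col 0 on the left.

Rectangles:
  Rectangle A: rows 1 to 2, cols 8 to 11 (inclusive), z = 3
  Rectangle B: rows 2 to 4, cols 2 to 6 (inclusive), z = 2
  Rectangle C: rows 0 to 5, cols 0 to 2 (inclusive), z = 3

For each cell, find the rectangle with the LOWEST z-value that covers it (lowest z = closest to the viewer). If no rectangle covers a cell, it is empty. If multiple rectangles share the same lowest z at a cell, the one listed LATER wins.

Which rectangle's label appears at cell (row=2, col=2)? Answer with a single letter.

Check cell (2,2):
  A: rows 1-2 cols 8-11 -> outside (col miss)
  B: rows 2-4 cols 2-6 z=2 -> covers; best now B (z=2)
  C: rows 0-5 cols 0-2 z=3 -> covers; best now B (z=2)
Winner: B at z=2

Answer: B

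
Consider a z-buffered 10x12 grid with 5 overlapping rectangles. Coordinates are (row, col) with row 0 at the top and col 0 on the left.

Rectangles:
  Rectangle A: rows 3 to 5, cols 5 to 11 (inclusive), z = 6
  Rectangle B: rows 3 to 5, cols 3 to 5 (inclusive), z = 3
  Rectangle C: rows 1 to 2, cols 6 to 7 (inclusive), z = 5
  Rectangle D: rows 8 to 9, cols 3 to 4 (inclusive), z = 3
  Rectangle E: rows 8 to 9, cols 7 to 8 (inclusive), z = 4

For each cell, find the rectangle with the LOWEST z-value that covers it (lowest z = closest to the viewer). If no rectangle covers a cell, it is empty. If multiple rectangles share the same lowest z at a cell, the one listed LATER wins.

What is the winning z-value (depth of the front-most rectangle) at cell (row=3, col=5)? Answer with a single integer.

Check cell (3,5):
  A: rows 3-5 cols 5-11 z=6 -> covers; best now A (z=6)
  B: rows 3-5 cols 3-5 z=3 -> covers; best now B (z=3)
  C: rows 1-2 cols 6-7 -> outside (row miss)
  D: rows 8-9 cols 3-4 -> outside (row miss)
  E: rows 8-9 cols 7-8 -> outside (row miss)
Winner: B at z=3

Answer: 3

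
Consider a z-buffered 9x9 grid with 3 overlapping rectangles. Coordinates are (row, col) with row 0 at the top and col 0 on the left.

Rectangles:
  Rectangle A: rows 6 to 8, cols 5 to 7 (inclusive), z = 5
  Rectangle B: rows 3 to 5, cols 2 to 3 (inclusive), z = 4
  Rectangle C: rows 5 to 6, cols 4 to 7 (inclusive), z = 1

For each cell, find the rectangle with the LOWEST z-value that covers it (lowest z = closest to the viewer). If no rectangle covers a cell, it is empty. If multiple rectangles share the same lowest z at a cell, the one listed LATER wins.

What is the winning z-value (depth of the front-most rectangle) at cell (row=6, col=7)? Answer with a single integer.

Check cell (6,7):
  A: rows 6-8 cols 5-7 z=5 -> covers; best now A (z=5)
  B: rows 3-5 cols 2-3 -> outside (row miss)
  C: rows 5-6 cols 4-7 z=1 -> covers; best now C (z=1)
Winner: C at z=1

Answer: 1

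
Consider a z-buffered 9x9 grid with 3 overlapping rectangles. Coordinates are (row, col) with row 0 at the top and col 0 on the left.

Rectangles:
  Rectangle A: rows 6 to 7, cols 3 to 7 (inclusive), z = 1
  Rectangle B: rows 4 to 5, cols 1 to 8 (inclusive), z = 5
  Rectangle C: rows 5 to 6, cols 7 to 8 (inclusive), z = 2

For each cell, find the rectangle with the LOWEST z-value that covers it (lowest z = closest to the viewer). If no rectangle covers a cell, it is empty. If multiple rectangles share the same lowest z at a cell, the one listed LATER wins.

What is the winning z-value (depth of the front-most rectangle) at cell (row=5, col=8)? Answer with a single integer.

Answer: 2

Derivation:
Check cell (5,8):
  A: rows 6-7 cols 3-7 -> outside (row miss)
  B: rows 4-5 cols 1-8 z=5 -> covers; best now B (z=5)
  C: rows 5-6 cols 7-8 z=2 -> covers; best now C (z=2)
Winner: C at z=2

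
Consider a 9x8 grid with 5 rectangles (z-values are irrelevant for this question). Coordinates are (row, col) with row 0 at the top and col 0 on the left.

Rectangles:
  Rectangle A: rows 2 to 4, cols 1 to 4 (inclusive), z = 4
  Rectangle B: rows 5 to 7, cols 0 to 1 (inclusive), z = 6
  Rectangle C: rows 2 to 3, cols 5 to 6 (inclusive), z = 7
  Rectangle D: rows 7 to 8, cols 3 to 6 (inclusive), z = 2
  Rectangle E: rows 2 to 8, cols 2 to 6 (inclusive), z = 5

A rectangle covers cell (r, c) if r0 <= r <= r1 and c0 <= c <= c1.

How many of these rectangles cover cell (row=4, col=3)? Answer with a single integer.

Check cell (4,3):
  A: rows 2-4 cols 1-4 -> covers
  B: rows 5-7 cols 0-1 -> outside (row miss)
  C: rows 2-3 cols 5-6 -> outside (row miss)
  D: rows 7-8 cols 3-6 -> outside (row miss)
  E: rows 2-8 cols 2-6 -> covers
Count covering = 2

Answer: 2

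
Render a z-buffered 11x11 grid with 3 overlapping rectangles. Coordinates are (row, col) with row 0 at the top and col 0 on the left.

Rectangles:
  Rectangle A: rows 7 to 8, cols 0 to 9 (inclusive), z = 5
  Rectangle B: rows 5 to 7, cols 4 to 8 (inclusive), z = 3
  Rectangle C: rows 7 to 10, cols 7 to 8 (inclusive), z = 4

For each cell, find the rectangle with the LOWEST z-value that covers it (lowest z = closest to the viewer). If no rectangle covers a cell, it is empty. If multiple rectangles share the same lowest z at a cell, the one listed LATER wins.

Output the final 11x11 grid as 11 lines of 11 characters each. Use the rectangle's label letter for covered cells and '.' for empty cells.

...........
...........
...........
...........
...........
....BBBBB..
....BBBBB..
AAAABBBBBA.
AAAAAAACCA.
.......CC..
.......CC..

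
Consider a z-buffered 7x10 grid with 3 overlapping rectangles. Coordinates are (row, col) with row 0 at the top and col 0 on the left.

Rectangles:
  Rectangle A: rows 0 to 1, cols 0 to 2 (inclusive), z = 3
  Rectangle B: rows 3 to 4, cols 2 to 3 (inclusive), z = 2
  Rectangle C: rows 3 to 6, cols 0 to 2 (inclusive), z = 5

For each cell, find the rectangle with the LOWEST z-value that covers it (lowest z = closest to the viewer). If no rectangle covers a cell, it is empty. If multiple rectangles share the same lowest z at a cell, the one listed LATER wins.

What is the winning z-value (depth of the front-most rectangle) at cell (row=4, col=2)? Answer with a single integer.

Answer: 2

Derivation:
Check cell (4,2):
  A: rows 0-1 cols 0-2 -> outside (row miss)
  B: rows 3-4 cols 2-3 z=2 -> covers; best now B (z=2)
  C: rows 3-6 cols 0-2 z=5 -> covers; best now B (z=2)
Winner: B at z=2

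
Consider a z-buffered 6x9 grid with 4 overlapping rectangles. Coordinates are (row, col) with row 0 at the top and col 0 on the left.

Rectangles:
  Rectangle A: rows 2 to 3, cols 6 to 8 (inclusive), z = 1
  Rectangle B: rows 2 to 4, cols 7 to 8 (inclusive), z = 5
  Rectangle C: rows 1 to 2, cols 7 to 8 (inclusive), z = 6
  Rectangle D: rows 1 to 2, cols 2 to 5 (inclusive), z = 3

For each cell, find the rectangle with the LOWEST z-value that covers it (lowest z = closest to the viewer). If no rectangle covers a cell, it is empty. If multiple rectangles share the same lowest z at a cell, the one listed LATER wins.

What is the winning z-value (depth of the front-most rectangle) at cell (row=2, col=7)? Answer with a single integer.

Check cell (2,7):
  A: rows 2-3 cols 6-8 z=1 -> covers; best now A (z=1)
  B: rows 2-4 cols 7-8 z=5 -> covers; best now A (z=1)
  C: rows 1-2 cols 7-8 z=6 -> covers; best now A (z=1)
  D: rows 1-2 cols 2-5 -> outside (col miss)
Winner: A at z=1

Answer: 1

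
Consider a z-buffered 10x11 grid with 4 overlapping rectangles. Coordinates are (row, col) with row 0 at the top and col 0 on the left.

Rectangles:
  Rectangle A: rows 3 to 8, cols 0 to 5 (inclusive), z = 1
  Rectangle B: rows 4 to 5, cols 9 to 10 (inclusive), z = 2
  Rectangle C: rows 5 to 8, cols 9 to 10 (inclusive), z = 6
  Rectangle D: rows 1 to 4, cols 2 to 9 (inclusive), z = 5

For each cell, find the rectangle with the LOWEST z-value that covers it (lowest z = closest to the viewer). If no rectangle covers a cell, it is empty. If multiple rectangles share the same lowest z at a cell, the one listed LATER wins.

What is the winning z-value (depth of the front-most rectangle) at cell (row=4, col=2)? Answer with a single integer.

Answer: 1

Derivation:
Check cell (4,2):
  A: rows 3-8 cols 0-5 z=1 -> covers; best now A (z=1)
  B: rows 4-5 cols 9-10 -> outside (col miss)
  C: rows 5-8 cols 9-10 -> outside (row miss)
  D: rows 1-4 cols 2-9 z=5 -> covers; best now A (z=1)
Winner: A at z=1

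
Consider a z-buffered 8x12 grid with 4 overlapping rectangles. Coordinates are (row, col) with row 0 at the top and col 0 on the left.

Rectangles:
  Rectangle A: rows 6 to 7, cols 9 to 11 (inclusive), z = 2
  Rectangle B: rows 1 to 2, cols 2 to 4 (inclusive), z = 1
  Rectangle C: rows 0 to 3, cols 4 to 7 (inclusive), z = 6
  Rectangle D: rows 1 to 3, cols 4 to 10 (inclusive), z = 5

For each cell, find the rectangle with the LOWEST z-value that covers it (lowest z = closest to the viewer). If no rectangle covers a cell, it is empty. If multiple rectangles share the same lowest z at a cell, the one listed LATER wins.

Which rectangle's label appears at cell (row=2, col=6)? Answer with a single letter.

Answer: D

Derivation:
Check cell (2,6):
  A: rows 6-7 cols 9-11 -> outside (row miss)
  B: rows 1-2 cols 2-4 -> outside (col miss)
  C: rows 0-3 cols 4-7 z=6 -> covers; best now C (z=6)
  D: rows 1-3 cols 4-10 z=5 -> covers; best now D (z=5)
Winner: D at z=5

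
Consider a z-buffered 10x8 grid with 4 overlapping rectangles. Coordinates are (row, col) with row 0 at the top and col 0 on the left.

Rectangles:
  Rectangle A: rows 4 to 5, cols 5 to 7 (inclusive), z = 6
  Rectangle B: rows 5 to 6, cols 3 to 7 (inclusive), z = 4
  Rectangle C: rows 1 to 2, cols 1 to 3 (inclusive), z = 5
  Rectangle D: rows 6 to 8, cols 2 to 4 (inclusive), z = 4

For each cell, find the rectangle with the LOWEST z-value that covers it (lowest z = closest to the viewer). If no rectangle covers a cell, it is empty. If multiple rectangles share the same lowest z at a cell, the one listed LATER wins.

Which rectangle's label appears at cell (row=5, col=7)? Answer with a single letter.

Answer: B

Derivation:
Check cell (5,7):
  A: rows 4-5 cols 5-7 z=6 -> covers; best now A (z=6)
  B: rows 5-6 cols 3-7 z=4 -> covers; best now B (z=4)
  C: rows 1-2 cols 1-3 -> outside (row miss)
  D: rows 6-8 cols 2-4 -> outside (row miss)
Winner: B at z=4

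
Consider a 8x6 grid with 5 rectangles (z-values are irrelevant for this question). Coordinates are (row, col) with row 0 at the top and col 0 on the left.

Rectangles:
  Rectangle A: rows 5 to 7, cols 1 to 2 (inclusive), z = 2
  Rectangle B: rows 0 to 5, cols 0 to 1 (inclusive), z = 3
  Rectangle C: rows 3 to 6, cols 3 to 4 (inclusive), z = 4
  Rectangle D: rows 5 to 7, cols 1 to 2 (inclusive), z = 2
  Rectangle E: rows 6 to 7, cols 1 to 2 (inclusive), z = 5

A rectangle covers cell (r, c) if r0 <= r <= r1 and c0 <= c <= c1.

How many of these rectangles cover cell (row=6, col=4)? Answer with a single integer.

Check cell (6,4):
  A: rows 5-7 cols 1-2 -> outside (col miss)
  B: rows 0-5 cols 0-1 -> outside (row miss)
  C: rows 3-6 cols 3-4 -> covers
  D: rows 5-7 cols 1-2 -> outside (col miss)
  E: rows 6-7 cols 1-2 -> outside (col miss)
Count covering = 1

Answer: 1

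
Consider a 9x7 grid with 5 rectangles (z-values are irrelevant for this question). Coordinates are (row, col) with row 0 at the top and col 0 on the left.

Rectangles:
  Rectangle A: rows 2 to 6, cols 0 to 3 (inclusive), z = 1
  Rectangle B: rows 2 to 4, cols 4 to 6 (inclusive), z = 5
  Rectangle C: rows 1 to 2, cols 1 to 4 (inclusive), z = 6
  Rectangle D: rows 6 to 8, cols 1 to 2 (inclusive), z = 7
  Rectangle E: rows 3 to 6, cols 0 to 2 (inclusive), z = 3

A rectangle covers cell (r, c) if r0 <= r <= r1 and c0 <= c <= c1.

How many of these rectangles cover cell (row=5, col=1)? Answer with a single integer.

Check cell (5,1):
  A: rows 2-6 cols 0-3 -> covers
  B: rows 2-4 cols 4-6 -> outside (row miss)
  C: rows 1-2 cols 1-4 -> outside (row miss)
  D: rows 6-8 cols 1-2 -> outside (row miss)
  E: rows 3-6 cols 0-2 -> covers
Count covering = 2

Answer: 2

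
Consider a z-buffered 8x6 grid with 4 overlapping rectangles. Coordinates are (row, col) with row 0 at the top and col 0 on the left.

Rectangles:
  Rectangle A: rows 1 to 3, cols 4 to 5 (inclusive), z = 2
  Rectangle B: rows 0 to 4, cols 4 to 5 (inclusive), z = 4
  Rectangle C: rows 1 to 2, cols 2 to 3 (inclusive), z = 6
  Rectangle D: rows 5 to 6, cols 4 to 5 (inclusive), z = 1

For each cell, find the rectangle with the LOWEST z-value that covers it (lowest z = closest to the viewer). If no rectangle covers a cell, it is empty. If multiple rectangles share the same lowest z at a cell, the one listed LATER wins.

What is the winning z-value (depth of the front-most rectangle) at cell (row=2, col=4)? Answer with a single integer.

Answer: 2

Derivation:
Check cell (2,4):
  A: rows 1-3 cols 4-5 z=2 -> covers; best now A (z=2)
  B: rows 0-4 cols 4-5 z=4 -> covers; best now A (z=2)
  C: rows 1-2 cols 2-3 -> outside (col miss)
  D: rows 5-6 cols 4-5 -> outside (row miss)
Winner: A at z=2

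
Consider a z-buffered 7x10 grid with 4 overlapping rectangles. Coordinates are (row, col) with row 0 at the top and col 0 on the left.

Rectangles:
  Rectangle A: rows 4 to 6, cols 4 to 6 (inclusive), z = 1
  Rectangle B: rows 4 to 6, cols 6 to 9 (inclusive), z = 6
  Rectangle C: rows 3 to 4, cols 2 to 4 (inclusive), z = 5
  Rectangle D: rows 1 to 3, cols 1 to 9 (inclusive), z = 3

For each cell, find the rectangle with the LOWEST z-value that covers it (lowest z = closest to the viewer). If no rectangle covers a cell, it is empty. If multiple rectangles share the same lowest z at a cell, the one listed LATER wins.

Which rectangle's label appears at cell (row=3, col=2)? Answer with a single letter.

Answer: D

Derivation:
Check cell (3,2):
  A: rows 4-6 cols 4-6 -> outside (row miss)
  B: rows 4-6 cols 6-9 -> outside (row miss)
  C: rows 3-4 cols 2-4 z=5 -> covers; best now C (z=5)
  D: rows 1-3 cols 1-9 z=3 -> covers; best now D (z=3)
Winner: D at z=3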